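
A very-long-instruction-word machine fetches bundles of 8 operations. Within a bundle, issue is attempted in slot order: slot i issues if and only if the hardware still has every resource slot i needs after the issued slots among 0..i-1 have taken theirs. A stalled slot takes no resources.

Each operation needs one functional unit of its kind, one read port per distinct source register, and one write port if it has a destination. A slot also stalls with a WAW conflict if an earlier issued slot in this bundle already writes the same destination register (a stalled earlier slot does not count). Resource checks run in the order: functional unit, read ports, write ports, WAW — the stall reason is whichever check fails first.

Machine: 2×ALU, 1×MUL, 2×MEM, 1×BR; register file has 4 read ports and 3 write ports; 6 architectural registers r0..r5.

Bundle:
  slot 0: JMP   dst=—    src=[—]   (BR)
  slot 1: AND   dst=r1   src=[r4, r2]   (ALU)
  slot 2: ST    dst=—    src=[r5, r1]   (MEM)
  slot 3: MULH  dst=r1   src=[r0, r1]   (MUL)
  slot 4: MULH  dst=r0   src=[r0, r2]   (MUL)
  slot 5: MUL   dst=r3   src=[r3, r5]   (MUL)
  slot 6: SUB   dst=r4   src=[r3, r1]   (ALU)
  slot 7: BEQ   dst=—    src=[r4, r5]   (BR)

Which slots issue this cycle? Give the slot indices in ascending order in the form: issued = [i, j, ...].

[0] BR needs rd=0 wr=0: ok; after: ALU=2 MUL=1 MEM=2 BR=0, R=4, W=3
[1] ALU needs rd=2 wr=1: ok; after: ALU=1 MUL=1 MEM=2 BR=0, R=2, W=2
[2] MEM needs rd=2 wr=0: ok; after: ALU=1 MUL=1 MEM=1 BR=0, R=0, W=2
[3] MUL needs rd=2 wr=1: RD_PORT; after: ALU=1 MUL=1 MEM=1 BR=0, R=0, W=2
[4] MUL needs rd=2 wr=1: RD_PORT; after: ALU=1 MUL=1 MEM=1 BR=0, R=0, W=2
[5] MUL needs rd=2 wr=1: RD_PORT; after: ALU=1 MUL=1 MEM=1 BR=0, R=0, W=2
[6] ALU needs rd=2 wr=1: RD_PORT; after: ALU=1 MUL=1 MEM=1 BR=0, R=0, W=2
[7] BR needs rd=2 wr=0: FU; after: ALU=1 MUL=1 MEM=1 BR=0, R=0, W=2

issued = [0, 1, 2]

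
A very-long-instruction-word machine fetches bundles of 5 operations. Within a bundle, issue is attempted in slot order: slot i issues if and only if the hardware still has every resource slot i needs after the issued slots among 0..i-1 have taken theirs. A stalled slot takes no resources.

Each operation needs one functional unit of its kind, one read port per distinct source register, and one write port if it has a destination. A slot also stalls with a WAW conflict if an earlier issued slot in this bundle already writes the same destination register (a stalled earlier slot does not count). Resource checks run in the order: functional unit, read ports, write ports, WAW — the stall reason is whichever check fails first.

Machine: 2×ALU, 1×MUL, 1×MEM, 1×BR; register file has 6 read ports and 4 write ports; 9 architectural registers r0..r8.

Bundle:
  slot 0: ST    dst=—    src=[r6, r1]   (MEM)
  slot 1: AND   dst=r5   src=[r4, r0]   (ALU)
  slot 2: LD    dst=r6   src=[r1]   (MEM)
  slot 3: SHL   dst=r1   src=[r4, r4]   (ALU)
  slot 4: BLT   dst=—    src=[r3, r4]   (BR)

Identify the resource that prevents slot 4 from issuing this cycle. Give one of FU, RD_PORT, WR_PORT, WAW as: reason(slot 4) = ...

reason(slot 4) = RD_PORT

[0] MEM needs rd=2 wr=0: ok; after: ALU=2 MUL=1 MEM=0 BR=1, R=4, W=4
[1] ALU needs rd=2 wr=1: ok; after: ALU=1 MUL=1 MEM=0 BR=1, R=2, W=3
[2] MEM needs rd=1 wr=1: FU; after: ALU=1 MUL=1 MEM=0 BR=1, R=2, W=3
[3] ALU needs rd=1 wr=1: ok; after: ALU=0 MUL=1 MEM=0 BR=1, R=1, W=2
[4] BR needs rd=2 wr=0: RD_PORT; after: ALU=0 MUL=1 MEM=0 BR=1, R=1, W=2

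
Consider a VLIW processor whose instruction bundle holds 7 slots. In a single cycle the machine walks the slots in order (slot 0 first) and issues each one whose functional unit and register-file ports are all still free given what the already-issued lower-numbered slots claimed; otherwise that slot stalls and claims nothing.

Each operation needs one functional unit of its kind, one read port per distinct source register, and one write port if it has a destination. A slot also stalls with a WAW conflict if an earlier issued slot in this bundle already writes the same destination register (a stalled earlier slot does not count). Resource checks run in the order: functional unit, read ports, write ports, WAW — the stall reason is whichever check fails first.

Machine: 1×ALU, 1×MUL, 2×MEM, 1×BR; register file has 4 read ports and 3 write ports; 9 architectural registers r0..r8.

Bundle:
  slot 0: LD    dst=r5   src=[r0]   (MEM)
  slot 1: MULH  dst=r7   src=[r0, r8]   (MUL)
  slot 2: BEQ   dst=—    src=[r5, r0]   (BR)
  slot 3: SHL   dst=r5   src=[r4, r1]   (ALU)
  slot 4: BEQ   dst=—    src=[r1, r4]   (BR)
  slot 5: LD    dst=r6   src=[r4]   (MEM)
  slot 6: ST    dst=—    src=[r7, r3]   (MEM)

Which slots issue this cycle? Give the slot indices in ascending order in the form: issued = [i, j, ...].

issued = [0, 1, 5]

#0 MEM src=r0 dispatched  <A:1 Mu:1 Ld:1 B:1 rd:3 wr:2>
#1 MUL src=r0,r8 dispatched  <A:1 Mu:0 Ld:1 B:1 rd:1 wr:1>
#2 BR src=r5,r0 held:RD_PORT  <A:1 Mu:0 Ld:1 B:1 rd:1 wr:1>
#3 ALU src=r4,r1 held:RD_PORT  <A:1 Mu:0 Ld:1 B:1 rd:1 wr:1>
#4 BR src=r1,r4 held:RD_PORT  <A:1 Mu:0 Ld:1 B:1 rd:1 wr:1>
#5 MEM src=r4 dispatched  <A:1 Mu:0 Ld:0 B:1 rd:0 wr:0>
#6 MEM src=r7,r3 held:FU  <A:1 Mu:0 Ld:0 B:1 rd:0 wr:0>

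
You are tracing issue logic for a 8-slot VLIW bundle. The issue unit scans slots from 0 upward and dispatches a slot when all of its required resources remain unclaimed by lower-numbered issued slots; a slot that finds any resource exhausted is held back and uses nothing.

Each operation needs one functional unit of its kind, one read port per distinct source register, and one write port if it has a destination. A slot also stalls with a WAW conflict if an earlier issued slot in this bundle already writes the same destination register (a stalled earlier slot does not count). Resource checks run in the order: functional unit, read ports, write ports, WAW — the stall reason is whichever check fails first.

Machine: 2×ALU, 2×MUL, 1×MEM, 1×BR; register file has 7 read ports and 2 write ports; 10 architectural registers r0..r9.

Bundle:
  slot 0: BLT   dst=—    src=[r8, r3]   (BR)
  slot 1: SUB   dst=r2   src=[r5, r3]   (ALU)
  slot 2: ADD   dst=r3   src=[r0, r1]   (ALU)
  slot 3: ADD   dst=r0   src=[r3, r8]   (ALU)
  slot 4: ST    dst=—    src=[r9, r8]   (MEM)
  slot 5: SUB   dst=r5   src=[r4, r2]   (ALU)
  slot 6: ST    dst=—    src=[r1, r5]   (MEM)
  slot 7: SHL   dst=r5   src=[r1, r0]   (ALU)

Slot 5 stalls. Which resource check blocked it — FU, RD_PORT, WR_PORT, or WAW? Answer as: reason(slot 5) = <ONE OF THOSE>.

reason(slot 5) = FU

(0) want 1×BR +2rd +0wr — yes → AL2|MU2|ME1|BR0|rd5|wr2
(1) want 1×ALU +2rd +1wr — yes → AL1|MU2|ME1|BR0|rd3|wr1
(2) want 1×ALU +2rd +1wr — yes → AL0|MU2|ME1|BR0|rd1|wr0
(3) want 1×ALU +2rd +1wr — FU → AL0|MU2|ME1|BR0|rd1|wr0
(4) want 1×MEM +2rd +0wr — RD_PORT → AL0|MU2|ME1|BR0|rd1|wr0
(5) want 1×ALU +2rd +1wr — FU → AL0|MU2|ME1|BR0|rd1|wr0
(6) want 1×MEM +2rd +0wr — RD_PORT → AL0|MU2|ME1|BR0|rd1|wr0
(7) want 1×ALU +2rd +1wr — FU → AL0|MU2|ME1|BR0|rd1|wr0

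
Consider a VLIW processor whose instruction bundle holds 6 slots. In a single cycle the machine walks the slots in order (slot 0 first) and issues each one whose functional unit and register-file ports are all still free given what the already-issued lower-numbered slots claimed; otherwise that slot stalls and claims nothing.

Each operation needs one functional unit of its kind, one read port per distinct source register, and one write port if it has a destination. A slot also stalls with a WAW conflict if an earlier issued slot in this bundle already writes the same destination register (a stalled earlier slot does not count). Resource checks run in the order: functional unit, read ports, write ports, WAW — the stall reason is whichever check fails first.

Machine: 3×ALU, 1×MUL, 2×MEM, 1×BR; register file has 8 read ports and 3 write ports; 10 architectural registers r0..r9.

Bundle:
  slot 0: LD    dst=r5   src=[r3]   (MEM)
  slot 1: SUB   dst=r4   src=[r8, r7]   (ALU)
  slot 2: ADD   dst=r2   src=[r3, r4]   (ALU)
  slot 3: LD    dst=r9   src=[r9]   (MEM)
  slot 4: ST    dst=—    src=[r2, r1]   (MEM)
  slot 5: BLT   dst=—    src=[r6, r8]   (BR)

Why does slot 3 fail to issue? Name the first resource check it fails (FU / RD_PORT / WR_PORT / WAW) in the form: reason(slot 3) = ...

[0] MEM needs rd=1 wr=1: ok; after: ALU=3 MUL=1 MEM=1 BR=1, R=7, W=2
[1] ALU needs rd=2 wr=1: ok; after: ALU=2 MUL=1 MEM=1 BR=1, R=5, W=1
[2] ALU needs rd=2 wr=1: ok; after: ALU=1 MUL=1 MEM=1 BR=1, R=3, W=0
[3] MEM needs rd=1 wr=1: WR_PORT; after: ALU=1 MUL=1 MEM=1 BR=1, R=3, W=0
[4] MEM needs rd=2 wr=0: ok; after: ALU=1 MUL=1 MEM=0 BR=1, R=1, W=0
[5] BR needs rd=2 wr=0: RD_PORT; after: ALU=1 MUL=1 MEM=0 BR=1, R=1, W=0

reason(slot 3) = WR_PORT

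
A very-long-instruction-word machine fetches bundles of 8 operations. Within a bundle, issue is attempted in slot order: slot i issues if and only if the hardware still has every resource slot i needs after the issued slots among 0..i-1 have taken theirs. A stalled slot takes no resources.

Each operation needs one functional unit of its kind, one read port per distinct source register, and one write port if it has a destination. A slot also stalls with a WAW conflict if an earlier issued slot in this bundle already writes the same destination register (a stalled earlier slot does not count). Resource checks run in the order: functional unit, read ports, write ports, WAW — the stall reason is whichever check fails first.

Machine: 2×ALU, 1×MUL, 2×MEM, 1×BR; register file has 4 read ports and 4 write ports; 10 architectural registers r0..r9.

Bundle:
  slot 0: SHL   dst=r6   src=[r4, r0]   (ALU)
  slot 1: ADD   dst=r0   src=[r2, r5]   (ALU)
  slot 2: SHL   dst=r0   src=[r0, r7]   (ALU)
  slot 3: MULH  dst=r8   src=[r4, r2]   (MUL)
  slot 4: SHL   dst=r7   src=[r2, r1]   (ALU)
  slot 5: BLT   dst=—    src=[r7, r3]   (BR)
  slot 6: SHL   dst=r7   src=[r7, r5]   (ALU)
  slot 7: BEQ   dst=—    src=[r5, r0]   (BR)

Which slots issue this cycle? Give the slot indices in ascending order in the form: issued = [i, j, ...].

issued = [0, 1]

slot 0 (ALU): ISSUE — free A1,Mu1,Ld2,B1 rp2 wp3
slot 1 (ALU): ISSUE — free A0,Mu1,Ld2,B1 rp0 wp2
slot 2 (ALU): stall FU — free A0,Mu1,Ld2,B1 rp0 wp2
slot 3 (MUL): stall RD_PORT — free A0,Mu1,Ld2,B1 rp0 wp2
slot 4 (ALU): stall FU — free A0,Mu1,Ld2,B1 rp0 wp2
slot 5 (BR): stall RD_PORT — free A0,Mu1,Ld2,B1 rp0 wp2
slot 6 (ALU): stall FU — free A0,Mu1,Ld2,B1 rp0 wp2
slot 7 (BR): stall RD_PORT — free A0,Mu1,Ld2,B1 rp0 wp2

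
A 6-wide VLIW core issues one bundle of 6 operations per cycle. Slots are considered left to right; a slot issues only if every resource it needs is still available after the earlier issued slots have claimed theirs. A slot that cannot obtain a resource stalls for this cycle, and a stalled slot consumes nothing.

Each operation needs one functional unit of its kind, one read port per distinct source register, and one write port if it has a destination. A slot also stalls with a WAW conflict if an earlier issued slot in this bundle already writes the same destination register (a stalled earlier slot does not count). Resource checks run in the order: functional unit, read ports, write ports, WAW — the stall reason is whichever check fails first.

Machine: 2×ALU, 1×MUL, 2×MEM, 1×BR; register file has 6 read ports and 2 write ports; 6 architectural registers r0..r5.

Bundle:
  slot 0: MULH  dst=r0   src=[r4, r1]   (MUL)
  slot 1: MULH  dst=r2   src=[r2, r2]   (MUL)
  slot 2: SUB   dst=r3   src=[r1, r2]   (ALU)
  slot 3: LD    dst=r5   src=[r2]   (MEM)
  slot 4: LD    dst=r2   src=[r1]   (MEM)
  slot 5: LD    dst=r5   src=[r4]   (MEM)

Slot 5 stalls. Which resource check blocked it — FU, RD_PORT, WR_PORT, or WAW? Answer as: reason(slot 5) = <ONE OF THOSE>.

reason(slot 5) = WR_PORT

#0 MUL src=r4,r1 dispatched  <A:2 Mu:0 Ld:2 B:1 rd:4 wr:1>
#1 MUL src=r2,r2 held:FU  <A:2 Mu:0 Ld:2 B:1 rd:4 wr:1>
#2 ALU src=r1,r2 dispatched  <A:1 Mu:0 Ld:2 B:1 rd:2 wr:0>
#3 MEM src=r2 held:WR_PORT  <A:1 Mu:0 Ld:2 B:1 rd:2 wr:0>
#4 MEM src=r1 held:WR_PORT  <A:1 Mu:0 Ld:2 B:1 rd:2 wr:0>
#5 MEM src=r4 held:WR_PORT  <A:1 Mu:0 Ld:2 B:1 rd:2 wr:0>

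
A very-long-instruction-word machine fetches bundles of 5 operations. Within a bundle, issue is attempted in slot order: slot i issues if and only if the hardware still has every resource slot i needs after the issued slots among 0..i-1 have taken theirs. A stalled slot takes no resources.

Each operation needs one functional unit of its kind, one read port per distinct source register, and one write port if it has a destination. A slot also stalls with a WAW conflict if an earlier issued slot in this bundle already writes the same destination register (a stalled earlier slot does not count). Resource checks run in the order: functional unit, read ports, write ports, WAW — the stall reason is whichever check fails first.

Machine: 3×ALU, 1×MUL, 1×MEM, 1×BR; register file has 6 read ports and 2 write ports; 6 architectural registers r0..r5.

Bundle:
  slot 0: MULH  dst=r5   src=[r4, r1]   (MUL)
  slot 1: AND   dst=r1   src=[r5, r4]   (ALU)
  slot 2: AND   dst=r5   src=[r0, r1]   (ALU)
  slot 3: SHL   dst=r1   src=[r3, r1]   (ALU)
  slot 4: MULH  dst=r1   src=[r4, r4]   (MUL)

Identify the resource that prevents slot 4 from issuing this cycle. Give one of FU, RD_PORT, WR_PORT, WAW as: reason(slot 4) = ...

reason(slot 4) = FU

[0] MUL needs rd=2 wr=1: ok; after: ALU=3 MUL=0 MEM=1 BR=1, R=4, W=1
[1] ALU needs rd=2 wr=1: ok; after: ALU=2 MUL=0 MEM=1 BR=1, R=2, W=0
[2] ALU needs rd=2 wr=1: WR_PORT; after: ALU=2 MUL=0 MEM=1 BR=1, R=2, W=0
[3] ALU needs rd=2 wr=1: WR_PORT; after: ALU=2 MUL=0 MEM=1 BR=1, R=2, W=0
[4] MUL needs rd=1 wr=1: FU; after: ALU=2 MUL=0 MEM=1 BR=1, R=2, W=0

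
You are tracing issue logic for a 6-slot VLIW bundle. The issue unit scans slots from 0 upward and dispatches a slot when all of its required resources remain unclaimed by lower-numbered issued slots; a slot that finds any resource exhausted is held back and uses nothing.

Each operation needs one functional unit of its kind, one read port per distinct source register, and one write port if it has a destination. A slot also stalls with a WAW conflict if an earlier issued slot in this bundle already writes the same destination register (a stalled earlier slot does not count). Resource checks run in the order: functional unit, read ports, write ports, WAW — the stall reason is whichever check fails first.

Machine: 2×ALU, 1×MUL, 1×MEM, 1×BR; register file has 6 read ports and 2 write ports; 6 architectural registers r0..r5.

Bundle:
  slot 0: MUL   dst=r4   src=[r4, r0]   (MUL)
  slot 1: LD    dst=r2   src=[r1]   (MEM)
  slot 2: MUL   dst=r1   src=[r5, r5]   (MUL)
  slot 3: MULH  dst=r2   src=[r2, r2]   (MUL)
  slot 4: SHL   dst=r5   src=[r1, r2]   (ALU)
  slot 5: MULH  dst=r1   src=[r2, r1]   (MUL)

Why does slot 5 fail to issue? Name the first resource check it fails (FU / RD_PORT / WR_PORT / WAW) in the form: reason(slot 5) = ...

reason(slot 5) = FU

  0. MUL→r4 ⇒ go  {2A/0Mu/1Ld/1B | 4r 1w}
  1. MEM→r2 ⇒ go  {2A/0Mu/0Ld/1B | 3r 0w}
  2. MUL→r1 ⇒ no(FU)  {2A/0Mu/0Ld/1B | 3r 0w}
  3. MUL→r2 ⇒ no(FU)  {2A/0Mu/0Ld/1B | 3r 0w}
  4. ALU→r5 ⇒ no(WR_PORT)  {2A/0Mu/0Ld/1B | 3r 0w}
  5. MUL→r1 ⇒ no(FU)  {2A/0Mu/0Ld/1B | 3r 0w}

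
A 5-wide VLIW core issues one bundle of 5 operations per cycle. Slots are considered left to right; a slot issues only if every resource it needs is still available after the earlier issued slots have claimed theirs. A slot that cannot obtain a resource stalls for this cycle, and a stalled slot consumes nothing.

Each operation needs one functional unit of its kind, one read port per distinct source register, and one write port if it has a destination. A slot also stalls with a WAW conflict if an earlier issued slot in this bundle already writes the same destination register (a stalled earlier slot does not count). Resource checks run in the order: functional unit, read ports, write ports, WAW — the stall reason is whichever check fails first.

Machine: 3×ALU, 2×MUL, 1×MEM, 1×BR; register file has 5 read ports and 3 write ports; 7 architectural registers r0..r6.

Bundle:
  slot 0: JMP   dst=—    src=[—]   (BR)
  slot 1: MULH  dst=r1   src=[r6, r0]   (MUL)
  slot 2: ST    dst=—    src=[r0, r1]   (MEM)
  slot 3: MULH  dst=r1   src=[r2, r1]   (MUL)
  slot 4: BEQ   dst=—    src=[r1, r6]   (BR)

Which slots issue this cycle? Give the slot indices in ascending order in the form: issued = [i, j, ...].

slot 0 (BR): ISSUE — free A3,Mu2,Ld1,B0 rp5 wp3
slot 1 (MUL): ISSUE — free A3,Mu1,Ld1,B0 rp3 wp2
slot 2 (MEM): ISSUE — free A3,Mu1,Ld0,B0 rp1 wp2
slot 3 (MUL): stall RD_PORT — free A3,Mu1,Ld0,B0 rp1 wp2
slot 4 (BR): stall FU — free A3,Mu1,Ld0,B0 rp1 wp2

issued = [0, 1, 2]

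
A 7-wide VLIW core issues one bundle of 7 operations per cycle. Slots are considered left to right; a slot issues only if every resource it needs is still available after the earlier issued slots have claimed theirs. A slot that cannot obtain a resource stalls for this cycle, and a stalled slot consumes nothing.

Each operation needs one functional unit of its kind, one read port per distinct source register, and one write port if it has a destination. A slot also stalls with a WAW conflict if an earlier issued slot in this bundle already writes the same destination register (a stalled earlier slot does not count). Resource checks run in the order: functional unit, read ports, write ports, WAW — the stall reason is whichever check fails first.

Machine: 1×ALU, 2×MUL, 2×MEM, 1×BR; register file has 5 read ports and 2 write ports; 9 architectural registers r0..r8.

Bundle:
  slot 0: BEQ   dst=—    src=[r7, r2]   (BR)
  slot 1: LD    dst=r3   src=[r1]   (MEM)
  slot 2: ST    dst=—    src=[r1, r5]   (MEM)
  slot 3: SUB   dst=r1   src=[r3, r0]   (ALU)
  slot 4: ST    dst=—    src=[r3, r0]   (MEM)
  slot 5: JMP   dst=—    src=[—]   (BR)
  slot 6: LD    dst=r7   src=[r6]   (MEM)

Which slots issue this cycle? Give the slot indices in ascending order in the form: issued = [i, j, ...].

slot 0 (BR): ISSUE — free A1,Mu2,Ld2,B0 rp3 wp2
slot 1 (MEM): ISSUE — free A1,Mu2,Ld1,B0 rp2 wp1
slot 2 (MEM): ISSUE — free A1,Mu2,Ld0,B0 rp0 wp1
slot 3 (ALU): stall RD_PORT — free A1,Mu2,Ld0,B0 rp0 wp1
slot 4 (MEM): stall FU — free A1,Mu2,Ld0,B0 rp0 wp1
slot 5 (BR): stall FU — free A1,Mu2,Ld0,B0 rp0 wp1
slot 6 (MEM): stall FU — free A1,Mu2,Ld0,B0 rp0 wp1

issued = [0, 1, 2]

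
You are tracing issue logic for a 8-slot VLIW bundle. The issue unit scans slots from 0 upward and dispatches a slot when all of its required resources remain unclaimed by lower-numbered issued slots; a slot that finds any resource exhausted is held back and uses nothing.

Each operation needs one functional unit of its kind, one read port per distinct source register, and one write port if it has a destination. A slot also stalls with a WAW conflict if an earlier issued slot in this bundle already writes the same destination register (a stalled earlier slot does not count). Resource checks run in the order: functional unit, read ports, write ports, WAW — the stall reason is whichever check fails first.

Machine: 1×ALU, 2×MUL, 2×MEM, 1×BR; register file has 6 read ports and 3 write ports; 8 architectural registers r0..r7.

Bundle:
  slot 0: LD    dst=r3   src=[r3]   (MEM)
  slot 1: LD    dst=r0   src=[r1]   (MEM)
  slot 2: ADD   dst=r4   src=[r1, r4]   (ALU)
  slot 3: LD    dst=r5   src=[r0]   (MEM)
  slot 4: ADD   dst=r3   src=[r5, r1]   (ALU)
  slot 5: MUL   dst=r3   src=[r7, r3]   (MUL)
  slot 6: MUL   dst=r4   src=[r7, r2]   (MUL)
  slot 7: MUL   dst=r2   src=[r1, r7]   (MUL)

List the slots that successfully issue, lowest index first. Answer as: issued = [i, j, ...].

issued = [0, 1, 2]

[0] MEM needs rd=1 wr=1: ok; after: ALU=1 MUL=2 MEM=1 BR=1, R=5, W=2
[1] MEM needs rd=1 wr=1: ok; after: ALU=1 MUL=2 MEM=0 BR=1, R=4, W=1
[2] ALU needs rd=2 wr=1: ok; after: ALU=0 MUL=2 MEM=0 BR=1, R=2, W=0
[3] MEM needs rd=1 wr=1: FU; after: ALU=0 MUL=2 MEM=0 BR=1, R=2, W=0
[4] ALU needs rd=2 wr=1: FU; after: ALU=0 MUL=2 MEM=0 BR=1, R=2, W=0
[5] MUL needs rd=2 wr=1: WR_PORT; after: ALU=0 MUL=2 MEM=0 BR=1, R=2, W=0
[6] MUL needs rd=2 wr=1: WR_PORT; after: ALU=0 MUL=2 MEM=0 BR=1, R=2, W=0
[7] MUL needs rd=2 wr=1: WR_PORT; after: ALU=0 MUL=2 MEM=0 BR=1, R=2, W=0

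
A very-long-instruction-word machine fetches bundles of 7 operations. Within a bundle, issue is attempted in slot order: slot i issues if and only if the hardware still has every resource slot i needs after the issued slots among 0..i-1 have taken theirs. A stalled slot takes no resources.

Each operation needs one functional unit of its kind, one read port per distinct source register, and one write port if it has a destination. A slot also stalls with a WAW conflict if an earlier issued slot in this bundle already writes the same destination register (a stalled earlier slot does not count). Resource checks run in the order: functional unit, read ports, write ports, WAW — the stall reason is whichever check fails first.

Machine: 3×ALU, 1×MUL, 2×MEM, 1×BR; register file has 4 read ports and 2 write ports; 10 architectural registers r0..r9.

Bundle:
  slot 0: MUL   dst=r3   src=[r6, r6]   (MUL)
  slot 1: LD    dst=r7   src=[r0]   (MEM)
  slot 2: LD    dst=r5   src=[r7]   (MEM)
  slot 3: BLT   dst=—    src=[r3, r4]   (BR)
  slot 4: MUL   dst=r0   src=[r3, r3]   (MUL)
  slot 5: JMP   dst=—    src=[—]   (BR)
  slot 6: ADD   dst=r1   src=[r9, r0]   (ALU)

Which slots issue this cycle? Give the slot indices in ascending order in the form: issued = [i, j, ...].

issued = [0, 1, 3]

#0 MUL src=r6,r6 dispatched  <A:3 Mu:0 Ld:2 B:1 rd:3 wr:1>
#1 MEM src=r0 dispatched  <A:3 Mu:0 Ld:1 B:1 rd:2 wr:0>
#2 MEM src=r7 held:WR_PORT  <A:3 Mu:0 Ld:1 B:1 rd:2 wr:0>
#3 BR src=r3,r4 dispatched  <A:3 Mu:0 Ld:1 B:0 rd:0 wr:0>
#4 MUL src=r3,r3 held:FU  <A:3 Mu:0 Ld:1 B:0 rd:0 wr:0>
#5 BR src=- held:FU  <A:3 Mu:0 Ld:1 B:0 rd:0 wr:0>
#6 ALU src=r9,r0 held:RD_PORT  <A:3 Mu:0 Ld:1 B:0 rd:0 wr:0>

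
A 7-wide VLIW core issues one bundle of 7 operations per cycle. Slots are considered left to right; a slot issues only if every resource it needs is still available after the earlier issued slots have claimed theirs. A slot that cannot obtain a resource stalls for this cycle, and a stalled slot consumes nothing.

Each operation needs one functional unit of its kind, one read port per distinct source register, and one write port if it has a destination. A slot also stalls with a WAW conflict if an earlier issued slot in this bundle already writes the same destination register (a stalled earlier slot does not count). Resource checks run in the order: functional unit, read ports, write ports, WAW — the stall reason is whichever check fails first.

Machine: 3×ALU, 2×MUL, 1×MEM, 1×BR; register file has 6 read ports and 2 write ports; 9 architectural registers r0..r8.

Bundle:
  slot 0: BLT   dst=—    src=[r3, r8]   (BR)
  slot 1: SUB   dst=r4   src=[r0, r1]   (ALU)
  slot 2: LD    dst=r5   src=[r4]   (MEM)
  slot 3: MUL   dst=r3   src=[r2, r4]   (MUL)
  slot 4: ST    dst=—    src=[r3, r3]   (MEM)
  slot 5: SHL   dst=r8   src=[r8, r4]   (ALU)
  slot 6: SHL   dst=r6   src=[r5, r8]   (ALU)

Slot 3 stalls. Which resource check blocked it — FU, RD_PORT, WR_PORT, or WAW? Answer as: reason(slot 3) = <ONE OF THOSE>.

reason(slot 3) = RD_PORT

slot 0 (BR): ISSUE — free A3,Mu2,Ld1,B0 rp4 wp2
slot 1 (ALU): ISSUE — free A2,Mu2,Ld1,B0 rp2 wp1
slot 2 (MEM): ISSUE — free A2,Mu2,Ld0,B0 rp1 wp0
slot 3 (MUL): stall RD_PORT — free A2,Mu2,Ld0,B0 rp1 wp0
slot 4 (MEM): stall FU — free A2,Mu2,Ld0,B0 rp1 wp0
slot 5 (ALU): stall RD_PORT — free A2,Mu2,Ld0,B0 rp1 wp0
slot 6 (ALU): stall RD_PORT — free A2,Mu2,Ld0,B0 rp1 wp0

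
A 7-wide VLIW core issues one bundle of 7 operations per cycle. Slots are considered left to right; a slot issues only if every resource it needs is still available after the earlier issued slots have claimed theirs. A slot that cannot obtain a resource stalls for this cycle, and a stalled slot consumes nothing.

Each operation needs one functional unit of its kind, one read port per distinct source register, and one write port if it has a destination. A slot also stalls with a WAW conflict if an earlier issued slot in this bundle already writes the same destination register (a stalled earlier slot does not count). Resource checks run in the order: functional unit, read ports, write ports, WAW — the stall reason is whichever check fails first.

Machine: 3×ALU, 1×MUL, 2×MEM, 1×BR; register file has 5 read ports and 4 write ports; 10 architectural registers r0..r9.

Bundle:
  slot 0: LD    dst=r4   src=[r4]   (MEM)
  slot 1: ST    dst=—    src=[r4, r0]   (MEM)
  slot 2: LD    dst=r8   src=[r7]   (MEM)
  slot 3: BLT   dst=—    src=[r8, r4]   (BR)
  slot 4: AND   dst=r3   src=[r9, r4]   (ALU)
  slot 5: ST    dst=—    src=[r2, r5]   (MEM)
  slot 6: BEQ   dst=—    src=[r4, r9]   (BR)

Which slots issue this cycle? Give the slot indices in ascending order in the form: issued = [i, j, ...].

[0] MEM needs rd=1 wr=1: ok; after: ALU=3 MUL=1 MEM=1 BR=1, R=4, W=3
[1] MEM needs rd=2 wr=0: ok; after: ALU=3 MUL=1 MEM=0 BR=1, R=2, W=3
[2] MEM needs rd=1 wr=1: FU; after: ALU=3 MUL=1 MEM=0 BR=1, R=2, W=3
[3] BR needs rd=2 wr=0: ok; after: ALU=3 MUL=1 MEM=0 BR=0, R=0, W=3
[4] ALU needs rd=2 wr=1: RD_PORT; after: ALU=3 MUL=1 MEM=0 BR=0, R=0, W=3
[5] MEM needs rd=2 wr=0: FU; after: ALU=3 MUL=1 MEM=0 BR=0, R=0, W=3
[6] BR needs rd=2 wr=0: FU; after: ALU=3 MUL=1 MEM=0 BR=0, R=0, W=3

issued = [0, 1, 3]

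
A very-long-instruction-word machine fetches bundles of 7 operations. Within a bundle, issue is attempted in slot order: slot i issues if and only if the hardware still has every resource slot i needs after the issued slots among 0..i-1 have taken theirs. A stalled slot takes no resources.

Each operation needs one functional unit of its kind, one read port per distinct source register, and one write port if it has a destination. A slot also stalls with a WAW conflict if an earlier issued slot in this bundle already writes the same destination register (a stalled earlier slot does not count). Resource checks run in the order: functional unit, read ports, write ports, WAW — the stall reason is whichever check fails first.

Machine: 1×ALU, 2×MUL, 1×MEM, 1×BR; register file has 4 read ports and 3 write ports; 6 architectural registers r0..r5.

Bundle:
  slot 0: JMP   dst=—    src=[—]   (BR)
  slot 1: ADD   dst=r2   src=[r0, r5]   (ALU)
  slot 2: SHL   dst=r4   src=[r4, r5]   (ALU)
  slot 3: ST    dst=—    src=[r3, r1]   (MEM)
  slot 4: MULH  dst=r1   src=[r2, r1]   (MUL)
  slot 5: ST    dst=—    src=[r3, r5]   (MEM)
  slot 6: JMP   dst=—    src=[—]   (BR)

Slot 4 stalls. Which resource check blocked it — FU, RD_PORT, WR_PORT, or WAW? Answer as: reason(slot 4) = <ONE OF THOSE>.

reason(slot 4) = RD_PORT

#0 BR src=- dispatched  <A:1 Mu:2 Ld:1 B:0 rd:4 wr:3>
#1 ALU src=r0,r5 dispatched  <A:0 Mu:2 Ld:1 B:0 rd:2 wr:2>
#2 ALU src=r4,r5 held:FU  <A:0 Mu:2 Ld:1 B:0 rd:2 wr:2>
#3 MEM src=r3,r1 dispatched  <A:0 Mu:2 Ld:0 B:0 rd:0 wr:2>
#4 MUL src=r2,r1 held:RD_PORT  <A:0 Mu:2 Ld:0 B:0 rd:0 wr:2>
#5 MEM src=r3,r5 held:FU  <A:0 Mu:2 Ld:0 B:0 rd:0 wr:2>
#6 BR src=- held:FU  <A:0 Mu:2 Ld:0 B:0 rd:0 wr:2>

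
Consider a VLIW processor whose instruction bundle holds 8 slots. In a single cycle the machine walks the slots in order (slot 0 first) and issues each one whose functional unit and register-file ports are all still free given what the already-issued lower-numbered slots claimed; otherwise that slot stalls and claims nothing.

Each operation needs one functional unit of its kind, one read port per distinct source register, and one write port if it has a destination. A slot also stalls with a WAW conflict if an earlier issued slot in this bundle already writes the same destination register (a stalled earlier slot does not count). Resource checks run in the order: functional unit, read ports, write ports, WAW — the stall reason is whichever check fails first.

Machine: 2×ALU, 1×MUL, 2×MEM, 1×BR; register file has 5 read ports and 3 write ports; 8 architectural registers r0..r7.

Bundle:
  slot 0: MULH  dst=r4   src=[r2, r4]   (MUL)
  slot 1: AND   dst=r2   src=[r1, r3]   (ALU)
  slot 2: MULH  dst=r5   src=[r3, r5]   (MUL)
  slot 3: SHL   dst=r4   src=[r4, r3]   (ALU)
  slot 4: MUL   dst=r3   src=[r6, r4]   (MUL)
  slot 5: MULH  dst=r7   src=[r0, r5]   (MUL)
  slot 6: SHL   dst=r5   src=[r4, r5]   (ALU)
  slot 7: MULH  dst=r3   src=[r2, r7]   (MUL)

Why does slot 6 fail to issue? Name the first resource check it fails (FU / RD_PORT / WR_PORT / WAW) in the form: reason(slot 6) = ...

#0 MUL src=r2,r4 dispatched  <A:2 Mu:0 Ld:2 B:1 rd:3 wr:2>
#1 ALU src=r1,r3 dispatched  <A:1 Mu:0 Ld:2 B:1 rd:1 wr:1>
#2 MUL src=r3,r5 held:FU  <A:1 Mu:0 Ld:2 B:1 rd:1 wr:1>
#3 ALU src=r4,r3 held:RD_PORT  <A:1 Mu:0 Ld:2 B:1 rd:1 wr:1>
#4 MUL src=r6,r4 held:FU  <A:1 Mu:0 Ld:2 B:1 rd:1 wr:1>
#5 MUL src=r0,r5 held:FU  <A:1 Mu:0 Ld:2 B:1 rd:1 wr:1>
#6 ALU src=r4,r5 held:RD_PORT  <A:1 Mu:0 Ld:2 B:1 rd:1 wr:1>
#7 MUL src=r2,r7 held:FU  <A:1 Mu:0 Ld:2 B:1 rd:1 wr:1>

reason(slot 6) = RD_PORT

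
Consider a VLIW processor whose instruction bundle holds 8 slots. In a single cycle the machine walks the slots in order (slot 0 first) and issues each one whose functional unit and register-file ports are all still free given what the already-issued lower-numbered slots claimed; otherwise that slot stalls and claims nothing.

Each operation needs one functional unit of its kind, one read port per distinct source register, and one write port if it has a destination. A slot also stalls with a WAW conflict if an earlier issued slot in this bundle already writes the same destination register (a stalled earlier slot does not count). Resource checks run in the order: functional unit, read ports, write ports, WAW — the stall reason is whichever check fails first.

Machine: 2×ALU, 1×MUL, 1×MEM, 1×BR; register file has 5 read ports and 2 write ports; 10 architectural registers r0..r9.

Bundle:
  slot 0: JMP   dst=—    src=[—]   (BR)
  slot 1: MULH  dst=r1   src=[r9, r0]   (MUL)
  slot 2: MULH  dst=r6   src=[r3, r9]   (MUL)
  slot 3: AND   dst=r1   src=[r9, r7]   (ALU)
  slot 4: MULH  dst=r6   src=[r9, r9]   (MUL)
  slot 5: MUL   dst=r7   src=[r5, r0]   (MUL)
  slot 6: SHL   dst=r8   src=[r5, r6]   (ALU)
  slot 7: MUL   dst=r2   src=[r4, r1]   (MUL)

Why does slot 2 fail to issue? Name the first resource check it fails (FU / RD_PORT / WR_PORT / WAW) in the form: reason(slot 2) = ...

reason(slot 2) = FU

#0 BR src=- dispatched  <A:2 Mu:1 Ld:1 B:0 rd:5 wr:2>
#1 MUL src=r9,r0 dispatched  <A:2 Mu:0 Ld:1 B:0 rd:3 wr:1>
#2 MUL src=r3,r9 held:FU  <A:2 Mu:0 Ld:1 B:0 rd:3 wr:1>
#3 ALU src=r9,r7 held:WAW  <A:2 Mu:0 Ld:1 B:0 rd:3 wr:1>
#4 MUL src=r9,r9 held:FU  <A:2 Mu:0 Ld:1 B:0 rd:3 wr:1>
#5 MUL src=r5,r0 held:FU  <A:2 Mu:0 Ld:1 B:0 rd:3 wr:1>
#6 ALU src=r5,r6 dispatched  <A:1 Mu:0 Ld:1 B:0 rd:1 wr:0>
#7 MUL src=r4,r1 held:FU  <A:1 Mu:0 Ld:1 B:0 rd:1 wr:0>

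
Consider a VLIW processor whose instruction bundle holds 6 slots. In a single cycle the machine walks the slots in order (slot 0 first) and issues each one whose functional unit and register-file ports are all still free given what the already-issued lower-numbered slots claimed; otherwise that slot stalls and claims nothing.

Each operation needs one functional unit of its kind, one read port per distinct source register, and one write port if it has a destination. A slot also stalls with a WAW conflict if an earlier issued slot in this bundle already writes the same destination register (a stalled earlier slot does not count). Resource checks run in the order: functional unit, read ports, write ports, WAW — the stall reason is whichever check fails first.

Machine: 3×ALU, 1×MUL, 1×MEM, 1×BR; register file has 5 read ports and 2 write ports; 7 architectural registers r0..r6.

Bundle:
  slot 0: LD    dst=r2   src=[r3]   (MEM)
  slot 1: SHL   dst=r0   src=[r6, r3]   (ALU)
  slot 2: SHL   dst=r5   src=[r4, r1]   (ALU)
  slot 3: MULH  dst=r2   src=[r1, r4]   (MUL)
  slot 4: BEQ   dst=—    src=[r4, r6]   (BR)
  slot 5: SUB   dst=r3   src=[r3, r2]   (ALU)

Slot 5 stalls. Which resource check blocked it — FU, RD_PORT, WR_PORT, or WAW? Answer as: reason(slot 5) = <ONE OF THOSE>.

reason(slot 5) = RD_PORT

#0 MEM src=r3 dispatched  <A:3 Mu:1 Ld:0 B:1 rd:4 wr:1>
#1 ALU src=r6,r3 dispatched  <A:2 Mu:1 Ld:0 B:1 rd:2 wr:0>
#2 ALU src=r4,r1 held:WR_PORT  <A:2 Mu:1 Ld:0 B:1 rd:2 wr:0>
#3 MUL src=r1,r4 held:WR_PORT  <A:2 Mu:1 Ld:0 B:1 rd:2 wr:0>
#4 BR src=r4,r6 dispatched  <A:2 Mu:1 Ld:0 B:0 rd:0 wr:0>
#5 ALU src=r3,r2 held:RD_PORT  <A:2 Mu:1 Ld:0 B:0 rd:0 wr:0>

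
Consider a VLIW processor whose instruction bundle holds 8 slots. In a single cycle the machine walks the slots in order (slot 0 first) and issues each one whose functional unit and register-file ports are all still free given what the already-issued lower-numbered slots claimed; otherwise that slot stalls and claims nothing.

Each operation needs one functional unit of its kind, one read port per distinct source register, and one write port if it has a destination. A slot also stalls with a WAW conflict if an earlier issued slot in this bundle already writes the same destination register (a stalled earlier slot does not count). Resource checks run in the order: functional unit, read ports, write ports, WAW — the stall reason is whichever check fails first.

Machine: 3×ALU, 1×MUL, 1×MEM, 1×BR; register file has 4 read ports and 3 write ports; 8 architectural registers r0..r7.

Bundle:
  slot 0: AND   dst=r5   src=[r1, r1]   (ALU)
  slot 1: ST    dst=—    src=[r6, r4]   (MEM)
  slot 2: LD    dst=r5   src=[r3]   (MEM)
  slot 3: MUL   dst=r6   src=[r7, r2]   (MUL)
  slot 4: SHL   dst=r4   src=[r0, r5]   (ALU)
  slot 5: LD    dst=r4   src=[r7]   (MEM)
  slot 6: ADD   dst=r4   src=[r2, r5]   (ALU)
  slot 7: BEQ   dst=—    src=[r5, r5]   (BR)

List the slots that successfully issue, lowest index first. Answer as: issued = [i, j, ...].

issued = [0, 1, 7]

[0] ALU needs rd=1 wr=1: ok; after: ALU=2 MUL=1 MEM=1 BR=1, R=3, W=2
[1] MEM needs rd=2 wr=0: ok; after: ALU=2 MUL=1 MEM=0 BR=1, R=1, W=2
[2] MEM needs rd=1 wr=1: FU; after: ALU=2 MUL=1 MEM=0 BR=1, R=1, W=2
[3] MUL needs rd=2 wr=1: RD_PORT; after: ALU=2 MUL=1 MEM=0 BR=1, R=1, W=2
[4] ALU needs rd=2 wr=1: RD_PORT; after: ALU=2 MUL=1 MEM=0 BR=1, R=1, W=2
[5] MEM needs rd=1 wr=1: FU; after: ALU=2 MUL=1 MEM=0 BR=1, R=1, W=2
[6] ALU needs rd=2 wr=1: RD_PORT; after: ALU=2 MUL=1 MEM=0 BR=1, R=1, W=2
[7] BR needs rd=1 wr=0: ok; after: ALU=2 MUL=1 MEM=0 BR=0, R=0, W=2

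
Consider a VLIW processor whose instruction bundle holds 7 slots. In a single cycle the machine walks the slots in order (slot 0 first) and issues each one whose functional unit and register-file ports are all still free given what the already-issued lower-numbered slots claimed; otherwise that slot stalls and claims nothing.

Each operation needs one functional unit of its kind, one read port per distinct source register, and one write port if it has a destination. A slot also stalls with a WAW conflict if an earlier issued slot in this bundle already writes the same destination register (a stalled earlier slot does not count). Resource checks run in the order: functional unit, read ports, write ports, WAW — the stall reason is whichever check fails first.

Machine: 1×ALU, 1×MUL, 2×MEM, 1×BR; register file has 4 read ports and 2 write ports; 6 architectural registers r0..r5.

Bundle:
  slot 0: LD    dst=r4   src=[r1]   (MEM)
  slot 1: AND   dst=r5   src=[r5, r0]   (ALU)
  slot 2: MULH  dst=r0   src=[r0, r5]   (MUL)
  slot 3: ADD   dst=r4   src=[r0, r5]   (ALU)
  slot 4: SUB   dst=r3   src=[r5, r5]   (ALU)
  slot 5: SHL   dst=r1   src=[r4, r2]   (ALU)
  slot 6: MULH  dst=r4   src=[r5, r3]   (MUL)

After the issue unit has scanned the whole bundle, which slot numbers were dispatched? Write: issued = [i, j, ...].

issued = [0, 1]

#0 MEM src=r1 dispatched  <A:1 Mu:1 Ld:1 B:1 rd:3 wr:1>
#1 ALU src=r5,r0 dispatched  <A:0 Mu:1 Ld:1 B:1 rd:1 wr:0>
#2 MUL src=r0,r5 held:RD_PORT  <A:0 Mu:1 Ld:1 B:1 rd:1 wr:0>
#3 ALU src=r0,r5 held:FU  <A:0 Mu:1 Ld:1 B:1 rd:1 wr:0>
#4 ALU src=r5,r5 held:FU  <A:0 Mu:1 Ld:1 B:1 rd:1 wr:0>
#5 ALU src=r4,r2 held:FU  <A:0 Mu:1 Ld:1 B:1 rd:1 wr:0>
#6 MUL src=r5,r3 held:RD_PORT  <A:0 Mu:1 Ld:1 B:1 rd:1 wr:0>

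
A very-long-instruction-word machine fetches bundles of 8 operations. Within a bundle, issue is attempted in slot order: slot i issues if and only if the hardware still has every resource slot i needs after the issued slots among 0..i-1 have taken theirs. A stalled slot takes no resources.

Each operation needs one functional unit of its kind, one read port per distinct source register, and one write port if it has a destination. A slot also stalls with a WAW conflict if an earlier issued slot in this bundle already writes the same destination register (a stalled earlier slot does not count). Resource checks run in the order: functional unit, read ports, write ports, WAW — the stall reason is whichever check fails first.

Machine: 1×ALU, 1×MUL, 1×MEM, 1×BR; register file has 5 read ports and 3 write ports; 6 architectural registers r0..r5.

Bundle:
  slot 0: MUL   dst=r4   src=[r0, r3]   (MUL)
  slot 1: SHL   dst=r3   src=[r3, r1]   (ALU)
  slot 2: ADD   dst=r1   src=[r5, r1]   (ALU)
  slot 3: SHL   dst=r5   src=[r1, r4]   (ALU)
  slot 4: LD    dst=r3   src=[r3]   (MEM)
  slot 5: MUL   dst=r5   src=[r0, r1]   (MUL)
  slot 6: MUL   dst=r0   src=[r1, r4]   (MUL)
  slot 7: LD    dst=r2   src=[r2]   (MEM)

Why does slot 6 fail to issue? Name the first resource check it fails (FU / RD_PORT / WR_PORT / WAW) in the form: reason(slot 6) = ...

reason(slot 6) = FU

  0. MUL→r4 ⇒ go  {1A/0Mu/1Ld/1B | 3r 2w}
  1. ALU→r3 ⇒ go  {0A/0Mu/1Ld/1B | 1r 1w}
  2. ALU→r1 ⇒ no(FU)  {0A/0Mu/1Ld/1B | 1r 1w}
  3. ALU→r5 ⇒ no(FU)  {0A/0Mu/1Ld/1B | 1r 1w}
  4. MEM→r3 ⇒ no(WAW)  {0A/0Mu/1Ld/1B | 1r 1w}
  5. MUL→r5 ⇒ no(FU)  {0A/0Mu/1Ld/1B | 1r 1w}
  6. MUL→r0 ⇒ no(FU)  {0A/0Mu/1Ld/1B | 1r 1w}
  7. MEM→r2 ⇒ go  {0A/0Mu/0Ld/1B | 0r 0w}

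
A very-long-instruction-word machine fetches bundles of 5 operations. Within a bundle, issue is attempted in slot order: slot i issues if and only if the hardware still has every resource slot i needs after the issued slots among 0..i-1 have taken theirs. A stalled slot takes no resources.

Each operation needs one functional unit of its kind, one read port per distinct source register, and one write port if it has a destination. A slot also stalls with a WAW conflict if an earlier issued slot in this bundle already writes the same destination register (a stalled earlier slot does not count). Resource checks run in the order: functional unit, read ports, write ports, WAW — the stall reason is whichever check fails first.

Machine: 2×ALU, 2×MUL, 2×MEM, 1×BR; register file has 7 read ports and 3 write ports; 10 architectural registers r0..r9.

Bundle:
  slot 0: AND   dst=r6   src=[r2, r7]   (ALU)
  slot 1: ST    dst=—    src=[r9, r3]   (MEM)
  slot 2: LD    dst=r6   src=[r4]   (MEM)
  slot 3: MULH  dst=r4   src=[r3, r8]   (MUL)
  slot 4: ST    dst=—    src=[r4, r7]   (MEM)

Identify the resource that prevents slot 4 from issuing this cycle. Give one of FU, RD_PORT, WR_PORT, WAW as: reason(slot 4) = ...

#0 ALU src=r2,r7 dispatched  <A:1 Mu:2 Ld:2 B:1 rd:5 wr:2>
#1 MEM src=r9,r3 dispatched  <A:1 Mu:2 Ld:1 B:1 rd:3 wr:2>
#2 MEM src=r4 held:WAW  <A:1 Mu:2 Ld:1 B:1 rd:3 wr:2>
#3 MUL src=r3,r8 dispatched  <A:1 Mu:1 Ld:1 B:1 rd:1 wr:1>
#4 MEM src=r4,r7 held:RD_PORT  <A:1 Mu:1 Ld:1 B:1 rd:1 wr:1>

reason(slot 4) = RD_PORT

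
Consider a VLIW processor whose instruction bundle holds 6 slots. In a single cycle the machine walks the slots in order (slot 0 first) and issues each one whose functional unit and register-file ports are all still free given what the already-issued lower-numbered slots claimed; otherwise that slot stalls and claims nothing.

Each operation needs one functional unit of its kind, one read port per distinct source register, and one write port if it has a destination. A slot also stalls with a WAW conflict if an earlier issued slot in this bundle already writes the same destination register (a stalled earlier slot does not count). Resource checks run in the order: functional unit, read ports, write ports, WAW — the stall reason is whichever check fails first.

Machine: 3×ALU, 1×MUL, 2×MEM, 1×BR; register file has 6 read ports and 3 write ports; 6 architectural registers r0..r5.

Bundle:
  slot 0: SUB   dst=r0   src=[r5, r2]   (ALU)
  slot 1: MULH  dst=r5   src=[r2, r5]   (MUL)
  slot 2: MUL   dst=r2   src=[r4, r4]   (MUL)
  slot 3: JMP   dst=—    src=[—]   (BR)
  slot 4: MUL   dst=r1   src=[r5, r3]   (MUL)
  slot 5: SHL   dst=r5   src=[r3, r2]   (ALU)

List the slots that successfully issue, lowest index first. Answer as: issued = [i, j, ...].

[0] ALU needs rd=2 wr=1: ok; after: ALU=2 MUL=1 MEM=2 BR=1, R=4, W=2
[1] MUL needs rd=2 wr=1: ok; after: ALU=2 MUL=0 MEM=2 BR=1, R=2, W=1
[2] MUL needs rd=1 wr=1: FU; after: ALU=2 MUL=0 MEM=2 BR=1, R=2, W=1
[3] BR needs rd=0 wr=0: ok; after: ALU=2 MUL=0 MEM=2 BR=0, R=2, W=1
[4] MUL needs rd=2 wr=1: FU; after: ALU=2 MUL=0 MEM=2 BR=0, R=2, W=1
[5] ALU needs rd=2 wr=1: WAW; after: ALU=2 MUL=0 MEM=2 BR=0, R=2, W=1

issued = [0, 1, 3]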